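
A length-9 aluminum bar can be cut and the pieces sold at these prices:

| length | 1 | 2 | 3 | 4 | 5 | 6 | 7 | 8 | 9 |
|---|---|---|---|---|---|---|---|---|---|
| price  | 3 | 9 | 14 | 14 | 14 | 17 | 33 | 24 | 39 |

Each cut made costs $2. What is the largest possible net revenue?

Build net[k] bottom-up: net[k] = max over allowed piece i of (p[i] + net[k−i]) − 2 per cut.
net[1] = 3
net[2] = max(3+3-2, 9+0) = 9
net[3] = max(3+9-2, 9+3-2, 14+0) = 14
net[4] = max(3+14-2, 9+9-2, 14+3-2, 14+0) = 16
net[5] = max(3+16-2, 9+14-2, 14+9-2, 14+3-2, 14+0) = 21
net[6] = max(3+21-2, 9+16-2, 14+14-2, 14+9-2, 14+3-2, 17+0) = 26
net[7] = max(3+26-2, 9+21-2, 14+16-2, …, 17+3-2, 33+0) = 33
net[8] = max(3+33-2, 9+26-2, 14+21-2, …, 33+3-2, 24+0) = 34
net[9] = max(3+34-2, 9+33-2, 14+26-2, …, 24+3-2, 39+0) = 40
One optimal plan: pieces 7 + 2 (1 cut) → $42 − $2 = $40.

40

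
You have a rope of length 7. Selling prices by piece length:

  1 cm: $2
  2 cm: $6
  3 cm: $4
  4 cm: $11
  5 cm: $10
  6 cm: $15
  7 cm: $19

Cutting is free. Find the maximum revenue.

20

Let best[k] be the best obtainable value from length k. For each k, try every first piece i and keep the best of price[i] + best[k−i].
best[1] = 2
best[2] = max(2+2, 6+0) = 6
best[3] = max(2+6, 6+2, 4+0) = 8
best[4] = max(2+8, 6+6, 4+2, 11+0) = 12
best[5] = max(2+12, 6+8, 4+6, 11+2, 10+0) = 14
best[6] = max(2+14, 6+12, 4+8, 11+6, 10+2, 15+0) = 18
best[7] = max(2+18, 6+14, 4+12, …, 15+2, 19+0) = 20
One optimal cutting: 2 + 2 + 2 + 1 → $6 + $6 + $6 + $2 = $20.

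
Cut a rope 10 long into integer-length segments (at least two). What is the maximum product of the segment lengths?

36

Let m[k] be the best product for length k (with at least one cut). For each first piece i, the rest contributes max(k−i, m[k−i]).
m[2] = 1×max(1,0) = 1×1 = 1
m[3] = 1×max(2,1) = 1×2 = 2
m[4] = 2×max(2,1) = 2×2 = 4
m[5] = 2×max(3,2) = 2×3 = 6
m[6] = 3×max(3,2) = 3×3 = 9
m[7] = 2×max(5,6) = 2×6 = 12
m[8] = 2×max(6,9) = 2×9 = 18
m[9] = 3×max(6,9) = 3×9 = 27
m[10] = 2×max(8,18) = 2×18 = 36
One optimal split: 3 + 3 + 2 + 2; product 3×3×2×2 = 36.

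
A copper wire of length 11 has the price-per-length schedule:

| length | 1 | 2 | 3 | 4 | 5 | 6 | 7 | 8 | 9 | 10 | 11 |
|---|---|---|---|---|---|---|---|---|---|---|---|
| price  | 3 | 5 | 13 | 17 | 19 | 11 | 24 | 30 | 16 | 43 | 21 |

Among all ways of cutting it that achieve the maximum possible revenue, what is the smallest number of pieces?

3

Let r[k] be the best obtainable value from length k. For each k, try every first piece i and keep the best of price[i] + r[k−i].
r[1] = 3
r[2] = max(3+3, 5+0) = 6
r[3] = max(3+6, 5+3, 13+0) = 13
r[4] = max(3+13, 5+6, 13+3, 17+0) = 17
r[5] = max(3+17, 5+13, 13+6, 17+3, 19+0) = 20
r[6] = max(3+20, 5+17, 13+13, 17+6, 19+3, 11+0) = 26
r[7] = max(3+26, 5+20, 13+17, …, 11+3, 24+0) = 30
r[8] = max(3+30, 5+26, 13+20, …, 24+3, 30+0) = 34
r[9] = max(3+34, 5+30, 13+26, …, 30+3, 16+0) = 39
r[10] = max(3+39, 5+34, 13+30, …, 16+3, 43+0) = 43
r[11] = max(3+43, 5+39, 13+34, …, 43+3, 21+0) = 47
Maximum revenue is €47.
Now minimize piece count subject to staying optimal: for each k, pieces[k] = 1 + min over i with p[i]+r[k−i]=r[k] of pieces[k−i].
pieces[8] = 2
pieces[9] = 3
pieces[10] = 1
pieces[11] = 3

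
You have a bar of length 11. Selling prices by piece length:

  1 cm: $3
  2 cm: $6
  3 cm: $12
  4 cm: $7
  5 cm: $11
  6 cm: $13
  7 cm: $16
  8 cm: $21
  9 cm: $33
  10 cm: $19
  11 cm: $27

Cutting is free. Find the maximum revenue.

42

Let R[k] be the best obtainable value from length k. For each k, try every first piece i and keep the best of price[i] + R[k−i].
R[1] = 3
R[2] = max(3+3, 6+0) = 6
R[3] = max(3+6, 6+3, 12+0) = 12
R[4] = max(3+12, 6+6, 12+3, 7+0) = 15
R[5] = max(3+15, 6+12, 12+6, 7+3, 11+0) = 18
R[6] = max(3+18, 6+15, 12+12, 7+6, 11+3, 13+0) = 24
R[7] = max(3+24, 6+18, 12+15, …, 13+3, 16+0) = 27
R[8] = max(3+27, 6+24, 12+18, …, 16+3, 21+0) = 30
R[9] = max(3+30, 6+27, 12+24, …, 21+3, 33+0) = 36
R[10] = max(3+36, 6+30, 12+27, …, 33+3, 19+0) = 39
R[11] = max(3+39, 6+36, 12+30, …, 19+3, 27+0) = 42
One optimal cutting: 3 + 3 + 3 + 1 + 1 → $12 + $12 + $12 + $3 + $3 = $42.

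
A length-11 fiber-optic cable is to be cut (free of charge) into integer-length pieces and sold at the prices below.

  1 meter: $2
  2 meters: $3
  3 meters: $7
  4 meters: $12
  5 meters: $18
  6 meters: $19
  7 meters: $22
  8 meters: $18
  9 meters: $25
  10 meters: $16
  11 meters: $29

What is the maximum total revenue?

Let v[k] be the best obtainable value from length k. For each k, try every first piece i and keep the best of price[i] + v[k−i].
v[1] = 2
v[2] = max(2+2, 3+0) = 4
v[3] = max(2+4, 3+2, 7+0) = 7
v[4] = max(2+7, 3+4, 7+2, 12+0) = 12
v[5] = max(2+12, 3+7, 7+4, 12+2, 18+0) = 18
v[6] = max(2+18, 3+12, 7+7, 12+4, 18+2, 19+0) = 20
v[7] = max(2+20, 3+18, 7+12, …, 19+2, 22+0) = 22
v[8] = max(2+22, 3+20, 7+18, …, 22+2, 18+0) = 25
v[9] = max(2+25, 3+22, 7+20, …, 18+2, 25+0) = 30
v[10] = max(2+30, 3+25, 7+22, …, 25+2, 16+0) = 36
v[11] = max(2+36, 3+30, 7+25, …, 16+2, 29+0) = 38
One optimal cutting: 5 + 5 + 1 → $18 + $18 + $2 = $38.

38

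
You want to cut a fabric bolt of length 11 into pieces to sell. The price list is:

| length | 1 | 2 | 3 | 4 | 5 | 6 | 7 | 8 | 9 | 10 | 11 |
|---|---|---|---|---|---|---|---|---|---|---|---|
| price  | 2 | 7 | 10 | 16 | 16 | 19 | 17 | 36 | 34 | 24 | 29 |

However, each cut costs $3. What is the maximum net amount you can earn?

43

Build net[k] bottom-up: net[k] = max over allowed piece i of (p[i] + net[k−i]) − 3 per cut.
net[1] = 2
net[2] = max(2+2-3, 7+0) = 7
net[3] = max(2+7-3, 7+2-3, 10+0) = 10
net[4] = max(2+10-3, 7+7-3, 10+2-3, 16+0) = 16
net[5] = max(2+16-3, 7+10-3, 10+7-3, 16+2-3, 16+0) = 16
net[6] = max(2+16-3, 7+16-3, 10+10-3, 16+7-3, 16+2-3, 19+0) = 20
net[7] = max(2+20-3, 7+16-3, 10+16-3, …, 19+2-3, 17+0) = 23
net[8] = max(2+23-3, 7+20-3, 10+16-3, …, 17+2-3, 36+0) = 36
net[9] = max(2+36-3, 7+23-3, 10+20-3, …, 36+2-3, 34+0) = 35
net[10] = max(2+35-3, 7+36-3, 10+23-3, …, 34+2-3, 24+0) = 40
net[11] = max(2+40-3, 7+35-3, 10+36-3, …, 24+2-3, 29+0) = 43
One optimal plan: pieces 8 + 3 (1 cut) → $46 − $3 = $43.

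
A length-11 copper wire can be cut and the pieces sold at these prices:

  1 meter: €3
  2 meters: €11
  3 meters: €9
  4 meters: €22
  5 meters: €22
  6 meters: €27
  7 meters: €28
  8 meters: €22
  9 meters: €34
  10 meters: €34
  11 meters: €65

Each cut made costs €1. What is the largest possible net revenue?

65

Build v[k] bottom-up: v[k] = max over allowed piece i of (p[i] + v[k−i]) − 1 per cut.
v[1] = 3
v[2] = max(3+3-1, 11+0) = 11
v[3] = max(3+11-1, 11+3-1, 9+0) = 13
v[4] = max(3+13-1, 11+11-1, 9+3-1, 22+0) = 22
v[5] = max(3+22-1, 11+13-1, 9+11-1, 22+3-1, 22+0) = 24
v[6] = max(3+24-1, 11+22-1, 9+13-1, 22+11-1, 22+3-1, 27+0) = 32
v[7] = max(3+32-1, 11+24-1, 9+22-1, …, 27+3-1, 28+0) = 34
v[8] = max(3+34-1, 11+32-1, 9+24-1, …, 28+3-1, 22+0) = 43
v[9] = max(3+43-1, 11+34-1, 9+32-1, …, 22+3-1, 34+0) = 45
v[10] = max(3+45-1, 11+43-1, 9+34-1, …, 34+3-1, 34+0) = 53
v[11] = max(3+53-1, 11+45-1, 9+43-1, …, 34+3-1, 65+0) = 65
Best is to make no cuts and sell whole for €65.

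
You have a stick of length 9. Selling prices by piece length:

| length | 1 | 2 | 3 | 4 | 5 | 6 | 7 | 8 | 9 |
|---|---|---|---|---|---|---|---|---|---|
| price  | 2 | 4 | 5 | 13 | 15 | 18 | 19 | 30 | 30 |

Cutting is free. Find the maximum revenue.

Let r[k] be the best obtainable value from length k. For each k, try every first piece i and keep the best of price[i] + r[k−i].
r[1] = 2
r[2] = 4  (first piece 1, then r[1]=2)
r[3] = 6  (first piece 1, then r[2]=4)
r[4] = 13
r[5] = 15  (first piece 1, then r[4]=13)
r[6] = 18
r[7] = 20  (first piece 1, then r[6]=18)
r[8] = 30
r[9] = 32  (first piece 1, then r[8]=30)
One optimal cutting: 8 + 1 → $30 + $2 = $32.

32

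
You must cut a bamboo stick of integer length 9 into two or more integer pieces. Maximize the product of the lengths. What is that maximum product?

27

Let m[k] be the best product for length k (with at least one cut). For each first piece i, the rest contributes max(k−i, m[k−i]).
m[2] = 1·max(1,0) = 1·1 = 1
m[3] = max(1·2, 2·1) = 2
m[4] = max(1·3, 2·2, 3·1) = 4
m[5] = max(1·4, 2·3, 3·2, 4·1) = 6
m[6] = max(1·6, 2·4, 3·3, 4·2, 5·1) = 9
m[7] = max(1·9, 2·6, 3·4, 4·3, 5·2, 6·1) = 12
m[8] = max(1·12, 2·9, 3·6, …, 6·2, 7·1) = 18
m[9] = max(1·18, 2·12, 3·9, …, 7·2, 8·1) = 27
One optimal split: 3 + 3 + 3; product 3·3·3 = 27.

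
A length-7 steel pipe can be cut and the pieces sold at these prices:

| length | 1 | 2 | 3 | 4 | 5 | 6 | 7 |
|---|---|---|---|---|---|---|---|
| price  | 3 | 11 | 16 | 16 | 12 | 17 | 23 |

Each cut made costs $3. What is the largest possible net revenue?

32

Let v[k] be the best obtainable value from length k. For each k, try every first piece i and keep the best of price[i] + v[k−i] minus the 3 cut fee when i<k.
v[1] = 3
v[2] = 11
v[3] = 16
v[4] = 19  (first piece 2, then v[2]=11)
v[5] = 24  (first piece 2, then v[3]=16)
v[6] = 29  (first piece 3, then v[3]=16)
v[7] = 32  (first piece 2, then v[5]=24)
One optimal plan: pieces 3 + 2 + 2 (2 cuts) → $38 − $6 = $32.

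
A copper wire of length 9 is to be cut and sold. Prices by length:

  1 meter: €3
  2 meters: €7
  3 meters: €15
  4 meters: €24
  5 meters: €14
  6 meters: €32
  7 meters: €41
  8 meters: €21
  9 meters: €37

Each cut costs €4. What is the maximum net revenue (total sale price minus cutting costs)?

44

Let net[k] be the best obtainable value from length k. For each k, try every first piece i and keep the best of price[i] + net[k−i] minus the 4 cut fee when i<k.
net[1] = 3
net[2] = max(3+3-4, 7+0) = 7
net[3] = max(3+7-4, 7+3-4, 15+0) = 15
net[4] = max(3+15-4, 7+7-4, 15+3-4, 24+0) = 24
net[5] = max(3+24-4, 7+15-4, 15+7-4, 24+3-4, 14+0) = 23
net[6] = max(3+23-4, 7+24-4, 15+15-4, 24+7-4, 14+3-4, 32+0) = 32
net[7] = max(3+32-4, 7+23-4, 15+24-4, …, 32+3-4, 41+0) = 41
net[8] = max(3+41-4, 7+32-4, 15+23-4, …, 41+3-4, 21+0) = 44
net[9] = max(3+44-4, 7+41-4, 15+32-4, …, 21+3-4, 37+0) = 44
One optimal plan: pieces 7 + 2 (1 cut) → €48 − €4 = €44.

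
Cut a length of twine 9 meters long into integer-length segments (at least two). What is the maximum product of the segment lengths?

Let g[k] be the best product for length k (with at least one cut). For each first piece i, the rest contributes max(k−i, g[k−i]).
g[2] = 1×max(1,0) = 1×1 = 1
g[3] = 1×max(2,1) = 1×2 = 2
g[4] = 2×max(2,1) = 2×2 = 4
g[5] = 2×max(3,2) = 2×3 = 6
g[6] = 3×max(3,2) = 3×3 = 9
g[7] = 2×max(5,6) = 2×6 = 12
g[8] = 2×max(6,9) = 2×9 = 18
g[9] = 3×max(6,9) = 3×9 = 27
One optimal split: 3 + 3 + 3; product 3×3×3 = 27.

27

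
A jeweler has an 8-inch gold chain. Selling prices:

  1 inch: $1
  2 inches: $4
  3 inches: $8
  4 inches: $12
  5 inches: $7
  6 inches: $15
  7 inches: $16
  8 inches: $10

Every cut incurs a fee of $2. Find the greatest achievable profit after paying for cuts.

Consider every possible first cut. v[k] is the best of p[i]+v[k−i] over all sellable i≤k, charging 2 whenever i<k.
v[1] = 1
v[2] = 4
v[3] = 8
v[4] = 12
v[5] = 11  (first piece 1, then v[4]=12)
v[6] = 15
v[7] = 18  (first piece 3, then v[4]=12)
v[8] = 22  (first piece 4, then v[4]=12)
One optimal plan: pieces 4 + 4 (1 cut) → $24 − $2 = $22.

22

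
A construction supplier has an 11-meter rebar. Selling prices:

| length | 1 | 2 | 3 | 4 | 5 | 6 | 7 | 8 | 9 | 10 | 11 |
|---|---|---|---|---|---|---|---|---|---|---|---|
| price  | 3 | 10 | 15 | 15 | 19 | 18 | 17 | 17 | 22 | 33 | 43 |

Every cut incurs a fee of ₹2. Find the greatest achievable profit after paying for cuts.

Let r[k] be the best obtainable value from length k. For each k, try every first piece i and keep the best of price[i] + r[k−i] minus the 2 cut fee when i<k.
r[1] = 3
r[2] = 10
r[3] = 15
r[4] = 18  (first piece 2, then r[2]=10)
r[5] = 23  (first piece 2, then r[3]=15)
r[6] = 28  (first piece 3, then r[3]=15)
r[7] = 31  (first piece 2, then r[5]=23)
r[8] = 36  (first piece 2, then r[6]=28)
r[9] = 41  (first piece 3, then r[6]=28)
r[10] = 44  (first piece 2, then r[8]=36)
r[11] = 49  (first piece 2, then r[9]=41)
One optimal plan: pieces 3 + 3 + 3 + 2 (3 cuts) → ₹55 − ₹6 = ₹49.

49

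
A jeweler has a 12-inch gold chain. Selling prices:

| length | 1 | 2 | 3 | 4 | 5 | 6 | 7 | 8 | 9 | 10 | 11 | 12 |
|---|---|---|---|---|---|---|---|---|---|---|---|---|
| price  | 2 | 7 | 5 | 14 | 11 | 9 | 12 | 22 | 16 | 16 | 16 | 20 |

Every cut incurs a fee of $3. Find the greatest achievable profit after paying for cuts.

Consider every possible first cut. net[k] is the best of p[i]+net[k−i] over all sellable i≤k, charging 3 whenever i<k.
net[1] = 2
net[2] = 7
net[3] = 6  (first piece 1, then net[2]=7)
net[4] = 14
net[5] = 13  (first piece 1, then net[4]=14)
net[6] = 18  (first piece 2, then net[4]=14)
net[7] = 17  (first piece 1, then net[6]=18)
net[8] = 25  (first piece 4, then net[4]=14)
net[9] = 24  (first piece 1, then net[8]=25)
net[10] = 29  (first piece 2, then net[8]=25)
net[11] = 28  (first piece 1, then net[10]=29)
net[12] = 36  (first piece 4, then net[8]=25)
One optimal plan: pieces 4 + 4 + 4 (2 cuts) → $42 − $6 = $36.

36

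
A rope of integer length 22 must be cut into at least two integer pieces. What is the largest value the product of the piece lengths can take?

2916

Fill m[k] for k=2..22: at each k try every first piece i and multiply by the better of (k−i) uncut or m[k−i].
m[2] = 1·max(1,0) = 1·1 = 1
m[3] = 1·max(2,1) = 1·2 = 2
m[4] = 2·max(2,1) = 2·2 = 4
m[5] = 2·max(3,2) = 2·3 = 6
m[6] = 3·max(3,2) = 3·3 = 9
m[7] = 2·max(5,6) = 2·6 = 12
m[8] = 2·max(6,9) = 2·9 = 18
m[9] = 3·max(6,9) = 3·9 = 27
m[10] = 2·max(8,18) = 2·18 = 36
m[11] = 2·max(9,27) = 2·27 = 54
m[12] = 3·max(9,27) = 3·27 = 81
m[13] = 2·max(11,54) = 2·54 = 108
m[14] = 2·max(12,81) = 2·81 = 162
m[15] = 3·max(12,81) = 3·81 = 243
m[16] = 2·max(14,162) = 2·162 = 324
m[17] = 2·max(15,243) = 2·243 = 486
m[18] = 3·max(15,243) = 3·243 = 729
m[19] = 2·max(17,486) = 2·486 = 972
m[20] = 2·max(18,729) = 2·729 = 1458
m[21] = 3·max(18,729) = 3·729 = 2187
m[22] = 2·max(20,1458) = 2·1458 = 2916
One optimal split: 3 + 3 + 3 + 3 + 3 + 3 + 2 + 2; product 3·3·3·3·3·3·2·2 = 2916.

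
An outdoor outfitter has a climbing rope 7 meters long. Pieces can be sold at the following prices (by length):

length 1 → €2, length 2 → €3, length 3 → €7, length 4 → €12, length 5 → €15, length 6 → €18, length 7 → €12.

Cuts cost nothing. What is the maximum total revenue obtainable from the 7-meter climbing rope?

Consider every possible first cut. r[k] is the best of p[i]+r[k−i] over all sellable i≤k.
r[1] = 2
r[2] = 4  (first piece 1, then r[1]=2)
r[3] = 7
r[4] = 12
r[5] = 15
r[6] = 18
r[7] = 20  (first piece 1, then r[6]=18)
One optimal cutting: 6 + 1 → €18 + €2 = €20.

20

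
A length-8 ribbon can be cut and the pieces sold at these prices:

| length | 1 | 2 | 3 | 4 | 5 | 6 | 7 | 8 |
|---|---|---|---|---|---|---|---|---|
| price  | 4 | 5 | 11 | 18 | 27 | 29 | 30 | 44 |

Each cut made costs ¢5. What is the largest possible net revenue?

44

Build r[k] bottom-up: r[k] = max over allowed piece i of (p[i] + r[k−i]) − 5 per cut.
r[1] = 4
r[2] = 5
r[3] = 11
r[4] = 18
r[5] = 27
r[6] = 29
r[7] = 30
r[8] = 44
Best is to make no cuts and sell whole for ¢44.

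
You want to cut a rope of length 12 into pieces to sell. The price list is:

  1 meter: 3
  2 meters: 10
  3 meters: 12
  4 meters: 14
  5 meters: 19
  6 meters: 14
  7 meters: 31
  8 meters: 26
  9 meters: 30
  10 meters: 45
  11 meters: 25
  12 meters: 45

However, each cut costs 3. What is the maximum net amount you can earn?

52

Let net[k] be the best obtainable value from length k. For each k, try every first piece i and keep the best of price[i] + net[k−i] minus the 3 cut fee when i<k.
net[1] = 3
net[2] = max(3+3-3, 10+0) = 10
net[3] = max(3+10-3, 10+3-3, 12+0) = 12
net[4] = max(3+12-3, 10+10-3, 12+3-3, 14+0) = 17
net[5] = max(3+17-3, 10+12-3, 12+10-3, 14+3-3, 19+0) = 19
net[6] = max(3+19-3, 10+17-3, 12+12-3, 14+10-3, 19+3-3, 14+0) = 24
net[7] = max(3+24-3, 10+19-3, 12+17-3, …, 14+3-3, 31+0) = 31
net[8] = max(3+31-3, 10+24-3, 12+19-3, …, 31+3-3, 26+0) = 31
net[9] = max(3+31-3, 10+31-3, 12+24-3, …, 26+3-3, 30+0) = 38
net[10] = max(3+38-3, 10+31-3, 12+31-3, …, 30+3-3, 45+0) = 45
net[11] = max(3+45-3, 10+38-3, 12+31-3, …, 45+3-3, 25+0) = 45
net[12] = max(3+45-3, 10+45-3, 12+38-3, …, 25+3-3, 45+0) = 52
One optimal plan: pieces 10 + 2 (1 cut) → 55 − 3 = 52.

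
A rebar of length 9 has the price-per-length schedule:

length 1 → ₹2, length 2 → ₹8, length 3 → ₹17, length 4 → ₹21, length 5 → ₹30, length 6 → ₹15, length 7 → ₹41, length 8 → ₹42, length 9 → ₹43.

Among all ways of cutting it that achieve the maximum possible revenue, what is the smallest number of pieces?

Consider every possible first cut. r[k] is the best of p[i]+r[k−i] over all sellable i≤k.
r[1] = 2
r[2] = max(2+2, 8+0) = 8
r[3] = max(2+8, 8+2, 17+0) = 17
r[4] = max(2+17, 8+8, 17+2, 21+0) = 21
r[5] = max(2+21, 8+17, 17+8, 21+2, 30+0) = 30
r[6] = max(2+30, 8+21, 17+17, 21+8, 30+2, 15+0) = 34
r[7] = max(2+34, 8+30, 17+21, …, 15+2, 41+0) = 41
r[8] = max(2+41, 8+34, 17+30, …, 41+2, 42+0) = 47
r[9] = max(2+47, 8+41, 17+34, …, 42+2, 43+0) = 51
Maximum revenue is ₹51.
Now minimize piece count subject to staying optimal: for each k, pieces[k] = 1 + min over i with p[i]+r[k−i]=r[k] of pieces[k−i].
pieces[6] = 2
pieces[7] = 1
pieces[8] = 2
pieces[9] = 2

2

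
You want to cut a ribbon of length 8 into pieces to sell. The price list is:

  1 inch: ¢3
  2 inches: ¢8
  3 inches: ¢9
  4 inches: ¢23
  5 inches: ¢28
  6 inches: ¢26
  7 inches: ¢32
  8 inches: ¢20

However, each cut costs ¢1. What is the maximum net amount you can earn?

45

Let r[k] be the best obtainable value from length k. For each k, try every first piece i and keep the best of price[i] + r[k−i] minus the 1 cut fee when i<k.
r[1] = 3
r[2] = max(3+3-1, 8+0) = 8
r[3] = max(3+8-1, 8+3-1, 9+0) = 10
r[4] = max(3+10-1, 8+8-1, 9+3-1, 23+0) = 23
r[5] = max(3+23-1, 8+10-1, 9+8-1, 23+3-1, 28+0) = 28
r[6] = max(3+28-1, 8+23-1, 9+10-1, 23+8-1, 28+3-1, 26+0) = 30
r[7] = max(3+30-1, 8+28-1, 9+23-1, …, 26+3-1, 32+0) = 35
r[8] = max(3+35-1, 8+30-1, 9+28-1, …, 32+3-1, 20+0) = 45
One optimal plan: pieces 4 + 4 (1 cut) → ¢46 − ¢1 = ¢45.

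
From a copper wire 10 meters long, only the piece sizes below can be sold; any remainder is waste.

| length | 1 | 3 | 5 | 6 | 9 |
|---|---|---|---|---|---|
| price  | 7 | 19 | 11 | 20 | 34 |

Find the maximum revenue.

70

Let f[k] be the best obtainable value from length k. For each k, try every first piece i and keep the best of price[i] + f[k−i].
f[1] = 7
f[2] = 14  (first piece 1, then f[1]=7)
f[3] = 21  (first piece 1, then f[2]=14)
f[4] = 28  (first piece 1, then f[3]=21)
f[5] = 35  (first piece 1, then f[4]=28)
f[6] = 42  (first piece 1, then f[5]=35)
f[7] = 49  (first piece 1, then f[6]=42)
f[8] = 56  (first piece 1, then f[7]=49)
f[9] = 63  (first piece 1, then f[8]=56)
f[10] = 70  (first piece 1, then f[9]=63)
One optimal cutting: 1 + 1 + 1 + 1 + 1 + 1 + 1 + 1 + 1 + 1 → €70.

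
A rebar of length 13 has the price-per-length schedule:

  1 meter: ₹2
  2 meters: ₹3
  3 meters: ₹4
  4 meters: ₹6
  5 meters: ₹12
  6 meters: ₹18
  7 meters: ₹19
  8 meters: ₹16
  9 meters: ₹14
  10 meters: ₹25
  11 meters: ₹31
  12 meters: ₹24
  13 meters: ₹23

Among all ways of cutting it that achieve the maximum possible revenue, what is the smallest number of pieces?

Build r[k] bottom-up: r[k] = max over allowed piece i of (p[i] + r[k−i]).
r[1] = 2
r[2] = 4  (first piece 1, then r[1]=2)
r[3] = 6  (first piece 1, then r[2]=4)
r[4] = 8  (first piece 1, then r[3]=6)
r[5] = 12
r[6] = 18
r[7] = 20  (first piece 1, then r[6]=18)
r[8] = 22  (first piece 1, then r[7]=20)
r[9] = 24  (first piece 1, then r[8]=22)
r[10] = 26  (first piece 1, then r[9]=24)
r[11] = 31
r[12] = 36  (first piece 6, then r[6]=18)
r[13] = 38  (first piece 1, then r[12]=36)
Maximum revenue is ₹38.
Now minimize piece count subject to staying optimal: for each k, pieces[k] = 1 + min over i with p[i]+r[k−i]=r[k] of pieces[k−i].
pieces[10] = 5
pieces[11] = 1
pieces[12] = 2
pieces[13] = 3

3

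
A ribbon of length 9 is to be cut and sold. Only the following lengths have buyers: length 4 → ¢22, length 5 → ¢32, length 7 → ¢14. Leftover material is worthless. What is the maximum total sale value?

Consider every possible first cut. r[k] is the best of p[i]+r[k−i] over all sellable i≤k.
r[1] = 0
r[2] = 0
r[3] = 0
r[4] = 22
r[5] = max(22+0, 32+0) = 32
r[6] = max(22+0, 32+0) = 32
r[7] = max(22+0, 32+0, 14+0) = 32
r[8] = max(22+22, 32+0, 14+0) = 44
r[9] = max(22+32, 32+22, 14+0) = 54
One optimal cutting: 5 + 4 → ¢54.

54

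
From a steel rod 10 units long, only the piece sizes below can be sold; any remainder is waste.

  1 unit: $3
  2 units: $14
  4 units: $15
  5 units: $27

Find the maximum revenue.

70

Consider every possible first cut. best[k] is the best of p[i]+best[k−i] over all sellable i≤k.
best[1] = 3
best[2] = 14
best[3] = 17  (first piece 1, then best[2]=14)
best[4] = 28  (first piece 2, then best[2]=14)
best[5] = 31  (first piece 1, then best[4]=28)
best[6] = 42  (first piece 2, then best[4]=28)
best[7] = 45  (first piece 1, then best[6]=42)
best[8] = 56  (first piece 2, then best[6]=42)
best[9] = 59  (first piece 1, then best[8]=56)
best[10] = 70  (first piece 2, then best[8]=56)
One optimal cutting: 2 + 2 + 2 + 2 + 2 → $70.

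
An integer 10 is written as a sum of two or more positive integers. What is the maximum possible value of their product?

Define m[k] = max over 1≤i<k of i · max(k−i, m[k−i]); the inner max lets the remainder stay uncut if that's better.
m[2] = 1×max(1,0) = 1×1 = 1
m[3] = 1×max(2,1) = 1×2 = 2
m[4] = 2×max(2,1) = 2×2 = 4
m[5] = 2×max(3,2) = 2×3 = 6
m[6] = 3×max(3,2) = 3×3 = 9
m[7] = 2×max(5,6) = 2×6 = 12
m[8] = 2×max(6,9) = 2×9 = 18
m[9] = 3×max(6,9) = 3×9 = 27
m[10] = 2×max(8,18) = 2×18 = 36
One optimal split: 3 + 3 + 2 + 2; product 3×3×2×2 = 36.

36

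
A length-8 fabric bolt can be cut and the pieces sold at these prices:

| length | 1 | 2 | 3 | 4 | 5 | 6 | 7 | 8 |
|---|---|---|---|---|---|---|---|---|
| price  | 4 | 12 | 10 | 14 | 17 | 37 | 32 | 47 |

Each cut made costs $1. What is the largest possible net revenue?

48

Build net[k] bottom-up: net[k] = max over allowed piece i of (p[i] + net[k−i]) − 1 per cut.
net[1] = 4
net[2] = max(4+4-1, 12+0) = 12
net[3] = max(4+12-1, 12+4-1, 10+0) = 15
net[4] = max(4+15-1, 12+12-1, 10+4-1, 14+0) = 23
net[5] = max(4+23-1, 12+15-1, 10+12-1, 14+4-1, 17+0) = 26
net[6] = max(4+26-1, 12+23-1, 10+15-1, 14+12-1, 17+4-1, 37+0) = 37
net[7] = max(4+37-1, 12+26-1, 10+23-1, …, 37+4-1, 32+0) = 40
net[8] = max(4+40-1, 12+37-1, 10+26-1, …, 32+4-1, 47+0) = 48
One optimal plan: pieces 6 + 2 (1 cut) → $49 − $1 = $48.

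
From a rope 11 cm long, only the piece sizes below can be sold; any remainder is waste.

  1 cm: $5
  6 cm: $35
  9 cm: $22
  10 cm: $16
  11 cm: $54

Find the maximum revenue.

Consider every possible first cut. f[k] is the best of p[i]+f[k−i] over all sellable i≤k.
f[1] = 5
f[2] = 10  (first piece 1, then f[1]=5)
f[3] = 15  (first piece 1, then f[2]=10)
f[4] = 20  (first piece 1, then f[3]=15)
f[5] = 25  (first piece 1, then f[4]=20)
f[6] = max(5+25, 35+0) = 35
f[7] = max(5+35, 35+5) = 40
f[8] = max(5+40, 35+10) = 45
f[9] = max(5+45, 35+15, 22+0) = 50
f[10] = max(5+50, 35+20, 22+5, 16+0) = 55
f[11] = max(5+55, 35+25, 22+10, 16+5, 54+0) = 60
One optimal cutting: 6 + 1 + 1 + 1 + 1 + 1 → $60.

60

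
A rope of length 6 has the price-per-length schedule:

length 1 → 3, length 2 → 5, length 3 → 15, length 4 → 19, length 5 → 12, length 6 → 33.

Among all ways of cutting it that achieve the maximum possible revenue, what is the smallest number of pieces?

Build r[k] bottom-up: r[k] = max over allowed piece i of (p[i] + r[k−i]).
r[1] = 3
r[2] = max(3+3, 5+0) = 6
r[3] = max(3+6, 5+3, 15+0) = 15
r[4] = max(3+15, 5+6, 15+3, 19+0) = 19
r[5] = max(3+19, 5+15, 15+6, 19+3, 12+0) = 22
r[6] = max(3+22, 5+19, 15+15, 19+6, 12+3, 33+0) = 33
Maximum revenue is 33.
Now minimize piece count subject to staying optimal: for each k, pieces[k] = 1 + min over i with p[i]+r[k−i]=r[k] of pieces[k−i].
pieces[3] = 1
pieces[4] = 1
pieces[5] = 2
pieces[6] = 1

1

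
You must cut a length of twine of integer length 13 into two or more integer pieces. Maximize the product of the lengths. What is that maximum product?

Let f[k] be the best product for length k (with at least one cut). For each first piece i, the rest contributes max(k−i, f[k−i]).
f[2] = 1·max(1,0) = 1·1 = 1
f[3] = max(1·2, 2·1) = 2
f[4] = max(1·3, 2·2, 3·1) = 4
f[5] = max(1·4, 2·3, 3·2, 4·1) = 6
f[6] = max(1·6, 2·4, 3·3, 4·2, 5·1) = 9
f[7] = max(1·9, 2·6, 3·4, 4·3, 5·2, 6·1) = 12
f[8] = max(1·12, 2·9, 3·6, …, 6·2, 7·1) = 18
f[9] = max(1·18, 2·12, 3·9, …, 7·2, 8·1) = 27
f[10] = max(1·27, 2·18, 3·12, …, 8·2, 9·1) = 36
f[11] = max(1·36, 2·27, 3·18, …, 9·2, 10·1) = 54
f[12] = max(1·54, 2·36, 3·27, …, 10·2, 11·1) = 81
f[13] = max(1·81, 2·54, 3·36, …, 11·2, 12·1) = 108
One optimal split: 3 + 3 + 3 + 2 + 2; product 3·3·3·2·2 = 108.

108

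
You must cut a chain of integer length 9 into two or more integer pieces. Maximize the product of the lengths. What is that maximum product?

Define g[k] = max over 1≤i<k of i · max(k−i, g[k−i]); the inner max lets the remainder stay uncut if that's better.
g[2] = 1·max(1,0) = 1·1 = 1
g[3] = 1·max(2,1) = 1·2 = 2
g[4] = 2·max(2,1) = 2·2 = 4
g[5] = 2·max(3,2) = 2·3 = 6
g[6] = 3·max(3,2) = 3·3 = 9
g[7] = 2·max(5,6) = 2·6 = 12
g[8] = 2·max(6,9) = 2·9 = 18
g[9] = 3·max(6,9) = 3·9 = 27
One optimal split: 3 + 3 + 3; product 3·3·3 = 27.

27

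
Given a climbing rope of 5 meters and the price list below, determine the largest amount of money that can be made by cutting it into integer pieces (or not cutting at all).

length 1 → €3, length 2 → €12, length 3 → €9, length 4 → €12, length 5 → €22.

27

Let r[k] be the best obtainable value from length k. For each k, try every first piece i and keep the best of price[i] + r[k−i].
r[1] = 3
r[2] = max(3+3, 12+0) = 12
r[3] = max(3+12, 12+3, 9+0) = 15
r[4] = max(3+15, 12+12, 9+3, 12+0) = 24
r[5] = max(3+24, 12+15, 9+12, 12+3, 22+0) = 27
One optimal cutting: 2 + 2 + 1 → €12 + €12 + €3 = €27.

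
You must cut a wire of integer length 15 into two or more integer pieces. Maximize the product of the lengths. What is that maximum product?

243

Let f[k] be the best product for length k (with at least one cut). For each first piece i, the rest contributes max(k−i, f[k−i]).
f[2] = 1×max(1,0) = 1×1 = 1
f[3] = max(1×2, 2×1) = 2
f[4] = max(1×3, 2×2, 3×1) = 4
f[5] = max(1×4, 2×3, 3×2, 4×1) = 6
f[6] = max(1×6, 2×4, 3×3, 4×2, 5×1) = 9
f[7] = max(1×9, 2×6, 3×4, 4×3, 5×2, 6×1) = 12
f[8] = max(1×12, 2×9, 3×6, …, 6×2, 7×1) = 18
f[9] = max(1×18, 2×12, 3×9, …, 7×2, 8×1) = 27
f[10] = max(1×27, 2×18, 3×12, …, 8×2, 9×1) = 36
f[11] = max(1×36, 2×27, 3×18, …, 9×2, 10×1) = 54
f[12] = max(1×54, 2×36, 3×27, …, 10×2, 11×1) = 81
f[13] = max(1×81, 2×54, 3×36, …, 11×2, 12×1) = 108
f[14] = max(1×108, 2×81, 3×54, …, 12×2, 13×1) = 162
f[15] = max(1×162, 2×108, 3×81, …, 13×2, 14×1) = 243
One optimal split: 3 + 3 + 3 + 3 + 3; product 3×3×3×3×3 = 243.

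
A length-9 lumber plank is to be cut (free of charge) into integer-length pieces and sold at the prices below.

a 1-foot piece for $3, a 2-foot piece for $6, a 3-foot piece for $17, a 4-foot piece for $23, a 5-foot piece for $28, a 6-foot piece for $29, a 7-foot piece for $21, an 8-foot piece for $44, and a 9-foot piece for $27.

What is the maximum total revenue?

Let R[k] be the best obtainable value from length k. For each k, try every first piece i and keep the best of price[i] + R[k−i].
R[1] = 3
R[2] = max(3+3, 6+0) = 6
R[3] = max(3+6, 6+3, 17+0) = 17
R[4] = max(3+17, 6+6, 17+3, 23+0) = 23
R[5] = max(3+23, 6+17, 17+6, 23+3, 28+0) = 28
R[6] = max(3+28, 6+23, 17+17, 23+6, 28+3, 29+0) = 34
R[7] = max(3+34, 6+28, 17+23, …, 29+3, 21+0) = 40
R[8] = max(3+40, 6+34, 17+28, …, 21+3, 44+0) = 46
R[9] = max(3+46, 6+40, 17+34, …, 44+3, 27+0) = 51
One optimal cutting: 3 + 3 + 3 → $17 + $17 + $17 = $51.

51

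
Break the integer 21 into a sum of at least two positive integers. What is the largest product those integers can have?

2187

Let P[k] be the best product for length k (with at least one cut). For each first piece i, the rest contributes max(k−i, P[k−i]).
P[2] = 1×max(1,0) = 1×1 = 1
P[3] = 1×max(2,1) = 1×2 = 2
P[4] = 2×max(2,1) = 2×2 = 4
P[5] = 2×max(3,2) = 2×3 = 6
P[6] = 3×max(3,2) = 3×3 = 9
P[7] = 2×max(5,6) = 2×6 = 12
P[8] = 2×max(6,9) = 2×9 = 18
P[9] = 3×max(6,9) = 3×9 = 27
P[10] = 2×max(8,18) = 2×18 = 36
P[11] = 2×max(9,27) = 2×27 = 54
P[12] = 3×max(9,27) = 3×27 = 81
P[13] = 2×max(11,54) = 2×54 = 108
P[14] = 2×max(12,81) = 2×81 = 162
P[15] = 3×max(12,81) = 3×81 = 243
P[16] = 2×max(14,162) = 2×162 = 324
P[17] = 2×max(15,243) = 2×243 = 486
P[18] = 3×max(15,243) = 3×243 = 729
P[19] = 2×max(17,486) = 2×486 = 972
P[20] = 2×max(18,729) = 2×729 = 1458
P[21] = 3×max(18,729) = 3×729 = 2187
One optimal split: 3 + 3 + 3 + 3 + 3 + 3 + 3; product 3×3×3×3×3×3×3 = 2187.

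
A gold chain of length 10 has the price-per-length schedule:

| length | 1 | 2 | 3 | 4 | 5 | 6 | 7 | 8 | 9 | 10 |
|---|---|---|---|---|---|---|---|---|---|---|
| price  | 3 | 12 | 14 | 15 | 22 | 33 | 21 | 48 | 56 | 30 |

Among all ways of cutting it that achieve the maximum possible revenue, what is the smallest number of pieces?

2

Build r[k] bottom-up: r[k] = max over allowed piece i of (p[i] + r[k−i]).
r[1] = 3
r[2] = max(3+3, 12+0) = 12
r[3] = max(3+12, 12+3, 14+0) = 15
r[4] = max(3+15, 12+12, 14+3, 15+0) = 24
r[5] = max(3+24, 12+15, 14+12, 15+3, 22+0) = 27
r[6] = max(3+27, 12+24, 14+15, 15+12, 22+3, 33+0) = 36
r[7] = max(3+36, 12+27, 14+24, …, 33+3, 21+0) = 39
r[8] = max(3+39, 12+36, 14+27, …, 21+3, 48+0) = 48
r[9] = max(3+48, 12+39, 14+36, …, 48+3, 56+0) = 56
r[10] = max(3+56, 12+48, 14+39, …, 56+3, 30+0) = 60
Maximum revenue is $60.
Now minimize piece count subject to staying optimal: for each k, pieces[k] = 1 + min over i with p[i]+r[k−i]=r[k] of pieces[k−i].
pieces[7] = 4
pieces[8] = 1
pieces[9] = 1
pieces[10] = 2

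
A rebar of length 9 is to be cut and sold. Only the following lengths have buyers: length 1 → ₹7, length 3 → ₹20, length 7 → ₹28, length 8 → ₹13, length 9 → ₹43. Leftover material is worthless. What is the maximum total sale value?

63

Let best[k] be the best obtainable value from length k. For each k, try every first piece i and keep the best of price[i] + best[k−i].
best[1] = 7
best[2] = 14  (first piece 1, then best[1]=7)
best[3] = max(7+14, 20+0) = 21
best[4] = max(7+21, 20+7) = 28
best[5] = max(7+28, 20+14) = 35
best[6] = max(7+35, 20+21) = 42
best[7] = max(7+42, 20+28, 28+0) = 49
best[8] = max(7+49, 20+35, 28+7, 13+0) = 56
best[9] = max(7+56, 20+42, 28+14, 13+7, 43+0) = 63
One optimal cutting: 1 + 1 + 1 + 1 + 1 + 1 + 1 + 1 + 1 → ₹63.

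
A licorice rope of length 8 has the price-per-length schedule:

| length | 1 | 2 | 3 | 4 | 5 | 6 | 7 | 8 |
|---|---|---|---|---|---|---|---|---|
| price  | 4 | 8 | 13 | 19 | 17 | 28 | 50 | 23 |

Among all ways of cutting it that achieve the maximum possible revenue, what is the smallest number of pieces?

2

Build r[k] bottom-up: r[k] = max over allowed piece i of (p[i] + r[k−i]).
r[1] = 4
r[2] = 8  (first piece 1, then r[1]=4)
r[3] = 13
r[4] = 19
r[5] = 23  (first piece 1, then r[4]=19)
r[6] = 28
r[7] = 50
r[8] = 54  (first piece 1, then r[7]=50)
Maximum revenue is ¢54.
Now minimize piece count subject to staying optimal: for each k, pieces[k] = 1 + min over i with p[i]+r[k−i]=r[k] of pieces[k−i].
pieces[5] = 2
pieces[6] = 1
pieces[7] = 1
pieces[8] = 2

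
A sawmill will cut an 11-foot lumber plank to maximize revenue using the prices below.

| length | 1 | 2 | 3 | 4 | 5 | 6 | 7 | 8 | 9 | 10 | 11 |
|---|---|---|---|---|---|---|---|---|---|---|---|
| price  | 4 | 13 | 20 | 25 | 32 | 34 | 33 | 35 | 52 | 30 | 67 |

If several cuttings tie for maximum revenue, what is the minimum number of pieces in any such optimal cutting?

4

Build r[k] bottom-up: r[k] = max over allowed piece i of (p[i] + r[k−i]).
r[1] = 4
r[2] = max(4+4, 13+0) = 13
r[3] = max(4+13, 13+4, 20+0) = 20
r[4] = max(4+20, 13+13, 20+4, 25+0) = 26
r[5] = max(4+26, 13+20, 20+13, 25+4, 32+0) = 33
r[6] = max(4+33, 13+26, 20+20, 25+13, 32+4, 34+0) = 40
r[7] = max(4+40, 13+33, 20+26, …, 34+4, 33+0) = 46
r[8] = max(4+46, 13+40, 20+33, …, 33+4, 35+0) = 53
r[9] = max(4+53, 13+46, 20+40, …, 35+4, 52+0) = 60
r[10] = max(4+60, 13+53, 20+46, …, 52+4, 30+0) = 66
r[11] = max(4+66, 13+60, 20+53, …, 30+4, 67+0) = 73
Maximum revenue is $73.
Now minimize piece count subject to staying optimal: for each k, pieces[k] = 1 + min over i with p[i]+r[k−i]=r[k] of pieces[k−i].
pieces[8] = 3
pieces[9] = 3
pieces[10] = 4
pieces[11] = 4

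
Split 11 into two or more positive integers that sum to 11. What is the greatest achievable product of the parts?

54

Fill g[k] for k=2..11: at each k try every first piece i and multiply by the better of (k−i) uncut or g[k−i].
g[2] = 1×max(1,0) = 1×1 = 1
g[3] = 1×max(2,1) = 1×2 = 2
g[4] = 2×max(2,1) = 2×2 = 4
g[5] = 2×max(3,2) = 2×3 = 6
g[6] = 3×max(3,2) = 3×3 = 9
g[7] = 2×max(5,6) = 2×6 = 12
g[8] = 2×max(6,9) = 2×9 = 18
g[9] = 3×max(6,9) = 3×9 = 27
g[10] = 2×max(8,18) = 2×18 = 36
g[11] = 2×max(9,27) = 2×27 = 54
One optimal split: 3 + 3 + 3 + 2; product 3×3×3×2 = 54.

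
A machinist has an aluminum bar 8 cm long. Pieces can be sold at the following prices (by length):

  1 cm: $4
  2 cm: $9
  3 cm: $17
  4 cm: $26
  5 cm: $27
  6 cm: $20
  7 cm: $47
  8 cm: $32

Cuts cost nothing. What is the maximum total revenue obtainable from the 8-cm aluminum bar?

52

Consider every possible first cut. R[k] is the best of p[i]+R[k−i] over all sellable i≤k.
R[1] = 4
R[2] = max(4+4, 9+0) = 9
R[3] = max(4+9, 9+4, 17+0) = 17
R[4] = max(4+17, 9+9, 17+4, 26+0) = 26
R[5] = max(4+26, 9+17, 17+9, 26+4, 27+0) = 30
R[6] = max(4+30, 9+26, 17+17, 26+9, 27+4, 20+0) = 35
R[7] = max(4+35, 9+30, 17+26, …, 20+4, 47+0) = 47
R[8] = max(4+47, 9+35, 17+30, …, 47+4, 32+0) = 52
One optimal cutting: 4 + 4 → $26 + $26 = $52.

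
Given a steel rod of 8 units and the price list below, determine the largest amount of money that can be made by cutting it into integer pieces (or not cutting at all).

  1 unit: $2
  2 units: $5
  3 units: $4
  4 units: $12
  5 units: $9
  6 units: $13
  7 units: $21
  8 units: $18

Build R[k] bottom-up: R[k] = max over allowed piece i of (p[i] + R[k−i]).
R[1] = 2
R[2] = max(2+2, 5+0) = 5
R[3] = max(2+5, 5+2, 4+0) = 7
R[4] = max(2+7, 5+5, 4+2, 12+0) = 12
R[5] = max(2+12, 5+7, 4+5, 12+2, 9+0) = 14
R[6] = max(2+14, 5+12, 4+7, 12+5, 9+2, 13+0) = 17
R[7] = max(2+17, 5+14, 4+12, …, 13+2, 21+0) = 21
R[8] = max(2+21, 5+17, 4+14, …, 21+2, 18+0) = 24
One optimal cutting: 4 + 4 → $12 + $12 = $24.

24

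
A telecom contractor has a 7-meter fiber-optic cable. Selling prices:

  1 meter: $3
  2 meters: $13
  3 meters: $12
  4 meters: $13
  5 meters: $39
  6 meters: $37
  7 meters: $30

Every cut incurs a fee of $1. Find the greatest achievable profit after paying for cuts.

Let net[k] be the best obtainable value from length k. For each k, try every first piece i and keep the best of price[i] + net[k−i] minus the 1 cut fee when i<k.
net[1] = 3
net[2] = 13
net[3] = 15  (first piece 1, then net[2]=13)
net[4] = 25  (first piece 2, then net[2]=13)
net[5] = 39
net[6] = 41  (first piece 1, then net[5]=39)
net[7] = 51  (first piece 2, then net[5]=39)
One optimal plan: pieces 5 + 2 (1 cut) → $52 − $1 = $51.

51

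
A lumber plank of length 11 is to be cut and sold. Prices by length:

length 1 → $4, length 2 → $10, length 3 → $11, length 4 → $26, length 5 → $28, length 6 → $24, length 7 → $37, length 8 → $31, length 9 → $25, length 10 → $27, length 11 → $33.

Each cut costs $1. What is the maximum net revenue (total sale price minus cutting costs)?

Consider every possible first cut. r[k] is the best of p[i]+r[k−i] over all sellable i≤k, charging 1 whenever i<k.
r[1] = 4
r[2] = max(4+4-1, 10+0) = 10
r[3] = max(4+10-1, 10+4-1, 11+0) = 13
r[4] = max(4+13-1, 10+10-1, 11+4-1, 26+0) = 26
r[5] = max(4+26-1, 10+13-1, 11+10-1, 26+4-1, 28+0) = 29
r[6] = max(4+29-1, 10+26-1, 11+13-1, 26+10-1, 28+4-1, 24+0) = 35
r[7] = max(4+35-1, 10+29-1, 11+26-1, …, 24+4-1, 37+0) = 38
r[8] = max(4+38-1, 10+35-1, 11+29-1, …, 37+4-1, 31+0) = 51
r[9] = max(4+51-1, 10+38-1, 11+35-1, …, 31+4-1, 25+0) = 54
r[10] = max(4+54-1, 10+51-1, 11+38-1, …, 25+4-1, 27+0) = 60
r[11] = max(4+60-1, 10+54-1, 11+51-1, …, 27+4-1, 33+0) = 63
One optimal plan: pieces 4 + 4 + 2 + 1 (3 cuts) → $66 − $3 = $63.

63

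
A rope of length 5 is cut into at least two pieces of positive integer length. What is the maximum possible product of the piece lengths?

Fill f[k] for k=2..5: at each k try every first piece i and multiply by the better of (k−i) uncut or f[k−i].
f[2] = 1×max(1,0) = 1×1 = 1
f[3] = 1×max(2,1) = 1×2 = 2
f[4] = 2×max(2,1) = 2×2 = 4
f[5] = 2×max(3,2) = 2×3 = 6
One optimal split: 3 + 2; product 3×2 = 6.

6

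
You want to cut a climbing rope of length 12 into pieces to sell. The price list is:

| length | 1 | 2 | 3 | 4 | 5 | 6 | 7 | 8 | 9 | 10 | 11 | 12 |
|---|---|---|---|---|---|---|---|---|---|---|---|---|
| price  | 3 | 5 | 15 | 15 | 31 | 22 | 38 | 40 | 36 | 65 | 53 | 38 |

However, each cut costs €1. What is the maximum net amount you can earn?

69

Let net[k] be the best obtainable value from length k. For each k, try every first piece i and keep the best of price[i] + net[k−i] minus the 1 cut fee when i<k.
net[1] = 3
net[2] = max(3+3-1, 5+0) = 5
net[3] = max(3+5-1, 5+3-1, 15+0) = 15
net[4] = max(3+15-1, 5+5-1, 15+3-1, 15+0) = 17
net[5] = max(3+17-1, 5+15-1, 15+5-1, 15+3-1, 31+0) = 31
net[6] = max(3+31-1, 5+17-1, 15+15-1, 15+5-1, 31+3-1, 22+0) = 33
net[7] = max(3+33-1, 5+31-1, 15+17-1, …, 22+3-1, 38+0) = 38
net[8] = max(3+38-1, 5+33-1, 15+31-1, …, 38+3-1, 40+0) = 45
net[9] = max(3+45-1, 5+38-1, 15+33-1, …, 40+3-1, 36+0) = 47
net[10] = max(3+47-1, 5+45-1, 15+38-1, …, 36+3-1, 65+0) = 65
net[11] = max(3+65-1, 5+47-1, 15+45-1, …, 65+3-1, 53+0) = 67
net[12] = max(3+67-1, 5+65-1, 15+47-1, …, 53+3-1, 38+0) = 69
One optimal plan: pieces 10 + 1 + 1 (2 cuts) → €71 − €2 = €69.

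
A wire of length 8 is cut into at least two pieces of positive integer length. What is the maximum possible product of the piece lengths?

Fill prod[k] for k=2..8: at each k try every first piece i and multiply by the better of (k−i) uncut or prod[k−i].
prod[2] = 1*max(1,0) = 1*1 = 1
prod[3] = 1*max(2,1) = 1*2 = 2
prod[4] = 2*max(2,1) = 2*2 = 4
prod[5] = 2*max(3,2) = 2*3 = 6
prod[6] = 3*max(3,2) = 3*3 = 9
prod[7] = 2*max(5,6) = 2*6 = 12
prod[8] = 2*max(6,9) = 2*9 = 18
One optimal split: 3 + 3 + 2; product 3*3*2 = 18.

18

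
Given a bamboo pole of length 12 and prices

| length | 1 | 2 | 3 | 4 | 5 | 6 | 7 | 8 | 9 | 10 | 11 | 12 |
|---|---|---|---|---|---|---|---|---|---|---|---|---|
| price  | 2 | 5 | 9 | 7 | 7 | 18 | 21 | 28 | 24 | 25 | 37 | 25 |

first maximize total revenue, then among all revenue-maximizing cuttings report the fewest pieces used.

Consider every possible first cut. r[k] is the best of p[i]+r[k−i] over all sellable i≤k.
r[1] = 2
r[2] = 5
r[3] = 9
r[4] = 11  (first piece 1, then r[3]=9)
r[5] = 14  (first piece 2, then r[3]=9)
r[6] = 18  (first piece 3, then r[3]=9)
r[7] = 21
r[8] = 28
r[9] = 30  (first piece 1, then r[8]=28)
r[10] = 33  (first piece 2, then r[8]=28)
r[11] = 37  (first piece 3, then r[8]=28)
r[12] = 39  (first piece 1, then r[11]=37)
Maximum revenue is $39.
Now minimize piece count subject to staying optimal: for each k, pieces[k] = 1 + min over i with p[i]+r[k−i]=r[k] of pieces[k−i].
pieces[9] = 2
pieces[10] = 2
pieces[11] = 1
pieces[12] = 2

2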